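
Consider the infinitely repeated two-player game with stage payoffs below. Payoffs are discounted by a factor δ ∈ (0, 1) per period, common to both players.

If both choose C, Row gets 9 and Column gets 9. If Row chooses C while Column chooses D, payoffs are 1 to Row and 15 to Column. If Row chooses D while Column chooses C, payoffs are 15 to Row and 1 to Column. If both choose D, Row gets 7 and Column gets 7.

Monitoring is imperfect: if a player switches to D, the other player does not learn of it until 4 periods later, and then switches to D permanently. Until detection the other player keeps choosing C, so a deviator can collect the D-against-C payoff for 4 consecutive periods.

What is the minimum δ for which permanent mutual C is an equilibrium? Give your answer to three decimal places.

Deviating for the 4 undetected periods gains 15−9 = 6 per period over cooperation, then loses 9−7 = 2 per period forever once punishment starts.
Gain: 6(1 + δ + … + δ^3); loss: 2·δ^4/(1−δ).
No profitable deviation ⇔ 6(1−δ^4) ≤ 2·δ^4, i.e. δ^4 ≥ 6/(6+2) = 3/4.
Hence δ ≥ (3/4)^(1/4) ≈ 0.931.

0.931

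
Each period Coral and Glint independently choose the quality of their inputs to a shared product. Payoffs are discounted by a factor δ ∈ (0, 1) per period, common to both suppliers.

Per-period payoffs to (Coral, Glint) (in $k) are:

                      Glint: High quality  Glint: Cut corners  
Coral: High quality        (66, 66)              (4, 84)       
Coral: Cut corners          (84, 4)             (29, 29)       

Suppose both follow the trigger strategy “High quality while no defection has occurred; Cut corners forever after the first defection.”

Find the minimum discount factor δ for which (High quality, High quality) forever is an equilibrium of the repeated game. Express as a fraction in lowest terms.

18/55

Cooperation forever yields 66 each period: 66/(1−δ).
Deviating yields 84 once, then 29 forever: 84 + 29δ/(1−δ).
No profitable deviation requires 66/(1−δ) ≥ 84 + 29δ/(1−δ).
Multiplying by (1−δ): 66 ≥ 84(1−δ) + 29δ = 84 − 55δ.
So 55δ ≥ 18, i.e. δ ≥ 18/55.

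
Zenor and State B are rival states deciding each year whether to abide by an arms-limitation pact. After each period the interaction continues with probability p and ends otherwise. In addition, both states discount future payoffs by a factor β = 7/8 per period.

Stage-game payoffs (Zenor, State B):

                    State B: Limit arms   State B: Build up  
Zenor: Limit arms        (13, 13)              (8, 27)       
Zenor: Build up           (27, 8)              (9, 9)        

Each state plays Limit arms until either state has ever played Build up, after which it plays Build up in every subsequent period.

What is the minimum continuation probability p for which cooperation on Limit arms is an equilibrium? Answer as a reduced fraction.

8/9

Expected continuation weight on next period's payoff is β·p = 7/8·p, which plays the role of the discount factor.
Cooperation requires 7/8·p ≥ (27−13)/(27−9) = 7/9, hence p ≥ 8/9.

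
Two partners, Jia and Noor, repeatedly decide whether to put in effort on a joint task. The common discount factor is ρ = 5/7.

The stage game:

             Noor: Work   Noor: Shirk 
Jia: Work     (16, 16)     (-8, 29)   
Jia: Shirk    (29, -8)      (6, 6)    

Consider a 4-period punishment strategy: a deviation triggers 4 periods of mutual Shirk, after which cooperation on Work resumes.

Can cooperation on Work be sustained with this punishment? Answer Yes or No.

Comparing payoff streams over the 5 periods until play realigns: cooperate → 16(1+ρ+…+ρ^4); deviate → 29 + 6(ρ+…+ρ^4).
Cooperation is sustained iff (16−6)(ρ+…+ρ^4) ≥ 29−16.
ρ+…+ρ^4 = 5/7·(1−(5/7)^4)/(1−5/7) = 1.8492, and (29−16)/(16−6) = 1.3000.
1.8492 ≥ 1.3000, so cooperation is sustainable.

Yes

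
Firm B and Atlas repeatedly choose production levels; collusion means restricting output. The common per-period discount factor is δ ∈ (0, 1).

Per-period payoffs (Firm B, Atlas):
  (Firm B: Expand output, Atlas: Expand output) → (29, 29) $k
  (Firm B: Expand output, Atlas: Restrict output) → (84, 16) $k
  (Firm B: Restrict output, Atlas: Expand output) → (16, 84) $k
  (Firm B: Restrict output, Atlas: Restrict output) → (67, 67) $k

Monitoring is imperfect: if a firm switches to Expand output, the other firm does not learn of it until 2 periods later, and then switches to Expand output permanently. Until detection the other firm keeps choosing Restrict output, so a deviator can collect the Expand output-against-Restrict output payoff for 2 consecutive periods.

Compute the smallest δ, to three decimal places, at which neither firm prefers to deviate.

A deviator earns 84 for 2 periods, then 29 forever; cooperating earns 67 forever. Multiplying the IC by (1−δ):
67 ≥ 84(1−δ^2) + 29δ^2, so 55·δ^2 ≥ 17 and δ^2 ≥ 17/55.
δ ≥ (17/55)^(1/2) ≈ 0.556.

0.556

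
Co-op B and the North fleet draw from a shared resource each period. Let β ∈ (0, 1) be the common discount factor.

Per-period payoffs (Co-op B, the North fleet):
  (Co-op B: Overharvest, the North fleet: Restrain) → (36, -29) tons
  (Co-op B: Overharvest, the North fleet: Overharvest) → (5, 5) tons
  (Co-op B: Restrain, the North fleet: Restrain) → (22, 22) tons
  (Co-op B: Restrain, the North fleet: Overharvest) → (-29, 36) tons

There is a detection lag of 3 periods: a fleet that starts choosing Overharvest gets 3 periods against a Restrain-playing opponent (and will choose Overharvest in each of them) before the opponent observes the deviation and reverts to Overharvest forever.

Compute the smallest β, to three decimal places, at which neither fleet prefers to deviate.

0.767

The best deviation is to choose Overharvest for all 3 undetected periods, earning 36 each, then 5 forever once detected.
Deviation value: 36(1−β^3)/(1−β) + 5β^3/(1−β); cooperation value: 22/(1−β).
IC: 22 ≥ 36(1−β^3) + 5β^3 = 36 − 31β^3.
So β^3 ≥ 14/31, giving β ≥ (14/31)^(1/3) ≈ 0.767.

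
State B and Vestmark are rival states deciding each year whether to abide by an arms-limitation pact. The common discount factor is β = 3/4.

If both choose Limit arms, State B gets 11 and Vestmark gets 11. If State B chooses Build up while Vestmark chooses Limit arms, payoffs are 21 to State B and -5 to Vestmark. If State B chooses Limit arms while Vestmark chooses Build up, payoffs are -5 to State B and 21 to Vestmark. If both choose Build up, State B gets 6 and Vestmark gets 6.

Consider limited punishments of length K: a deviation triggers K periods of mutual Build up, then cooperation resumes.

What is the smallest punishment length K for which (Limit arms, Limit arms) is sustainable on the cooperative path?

4

IC: β(1−β^K)/(1−β) ≥ (21−11)/(11−6) = 2.
With β = 3/4: need 1 − β^K ≥ 2·(1−3/4)/(3/4), i.e. β^K ≤ 0.3333.
Since (3/4)^3 = 0.4219 and (3/4)^4 = 0.3164, the smallest such K is 4.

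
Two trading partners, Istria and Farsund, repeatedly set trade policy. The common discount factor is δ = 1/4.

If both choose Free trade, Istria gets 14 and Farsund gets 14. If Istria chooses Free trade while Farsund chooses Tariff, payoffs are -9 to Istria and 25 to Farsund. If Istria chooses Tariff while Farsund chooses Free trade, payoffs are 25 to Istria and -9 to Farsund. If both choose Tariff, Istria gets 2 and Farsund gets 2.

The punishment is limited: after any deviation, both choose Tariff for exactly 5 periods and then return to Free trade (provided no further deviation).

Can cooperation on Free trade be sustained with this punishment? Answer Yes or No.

No

IC: δ+…+δ^5 ≥ (25−14)/(14−2) = 11/12.
At δ = 1/4: partial sum = 0.3330 < 0.9167. Cooperation not sustainable.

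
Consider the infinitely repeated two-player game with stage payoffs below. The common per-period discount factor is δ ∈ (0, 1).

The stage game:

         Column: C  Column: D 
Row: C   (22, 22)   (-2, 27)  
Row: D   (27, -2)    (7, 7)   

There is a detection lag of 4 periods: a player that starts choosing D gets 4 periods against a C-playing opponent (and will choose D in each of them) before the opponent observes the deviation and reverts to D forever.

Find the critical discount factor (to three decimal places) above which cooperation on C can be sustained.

0.707

The best deviation is to choose D for all 4 undetected periods, earning 27 each, then 7 forever once detected.
Deviation value: 27(1−δ^4)/(1−δ) + 7δ^4/(1−δ); cooperation value: 22/(1−δ).
IC: 22 ≥ 27(1−δ^4) + 7δ^4 = 27 − 20δ^4.
So δ^4 ≥ 5/20 = 1/4, giving δ ≥ (1/4)^(1/4) ≈ 0.707.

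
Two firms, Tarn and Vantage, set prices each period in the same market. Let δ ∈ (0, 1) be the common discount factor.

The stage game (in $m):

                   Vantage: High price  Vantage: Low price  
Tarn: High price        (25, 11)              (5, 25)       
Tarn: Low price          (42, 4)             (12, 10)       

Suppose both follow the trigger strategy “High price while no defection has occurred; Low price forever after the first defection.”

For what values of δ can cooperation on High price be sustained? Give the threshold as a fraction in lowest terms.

14/15

For Tarn: deviation gain 42−25 = 17, per-period punishment loss 25−12 = 13. IC gives δ ≥ 17/30.
For Vantage: gain 14, loss 1 per period, so δ ≥ 14/15.
The tighter constraint is Vantage's, so cooperation needs δ ≥ 14/15.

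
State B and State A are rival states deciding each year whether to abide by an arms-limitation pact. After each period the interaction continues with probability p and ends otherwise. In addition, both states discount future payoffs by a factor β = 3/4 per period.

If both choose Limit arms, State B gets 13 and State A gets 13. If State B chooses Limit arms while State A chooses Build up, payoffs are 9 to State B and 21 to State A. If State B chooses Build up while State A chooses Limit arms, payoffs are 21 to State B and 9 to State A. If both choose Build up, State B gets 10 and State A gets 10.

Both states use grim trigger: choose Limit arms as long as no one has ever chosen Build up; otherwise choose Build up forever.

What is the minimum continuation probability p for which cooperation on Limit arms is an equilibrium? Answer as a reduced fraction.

Expected continuation weight on next period's payoff is β·p = 3/4·p, which plays the role of the discount factor.
Cooperation requires 3/4·p ≥ (21−13)/(21−10) = 8/11, hence p ≥ 32/33.

32/33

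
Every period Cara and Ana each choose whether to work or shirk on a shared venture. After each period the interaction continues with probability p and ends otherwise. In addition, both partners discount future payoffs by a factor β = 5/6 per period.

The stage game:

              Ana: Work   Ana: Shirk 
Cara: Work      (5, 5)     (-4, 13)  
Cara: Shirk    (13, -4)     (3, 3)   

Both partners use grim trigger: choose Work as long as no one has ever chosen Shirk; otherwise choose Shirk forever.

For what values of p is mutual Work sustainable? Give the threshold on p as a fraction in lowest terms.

Expected continuation weight on next period's payoff is β·p = 5/6·p, which plays the role of the discount factor.
Cooperation requires 5/6·p ≥ (13−5)/(13−3) = 4/5, hence p ≥ 24/25.

24/25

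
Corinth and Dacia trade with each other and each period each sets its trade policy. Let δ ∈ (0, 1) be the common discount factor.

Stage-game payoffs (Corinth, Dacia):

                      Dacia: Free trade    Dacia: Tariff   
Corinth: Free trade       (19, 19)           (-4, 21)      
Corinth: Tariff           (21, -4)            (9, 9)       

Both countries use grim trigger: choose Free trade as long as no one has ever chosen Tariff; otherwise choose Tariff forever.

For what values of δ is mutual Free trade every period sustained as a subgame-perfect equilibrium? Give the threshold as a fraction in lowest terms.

Under grim trigger the critical discount factor is (T−C)/(T−P) with T = 21, C = 19, P = 9.
δ* = (21−19)/(21−9) = 2/12 = 1/6.

1/6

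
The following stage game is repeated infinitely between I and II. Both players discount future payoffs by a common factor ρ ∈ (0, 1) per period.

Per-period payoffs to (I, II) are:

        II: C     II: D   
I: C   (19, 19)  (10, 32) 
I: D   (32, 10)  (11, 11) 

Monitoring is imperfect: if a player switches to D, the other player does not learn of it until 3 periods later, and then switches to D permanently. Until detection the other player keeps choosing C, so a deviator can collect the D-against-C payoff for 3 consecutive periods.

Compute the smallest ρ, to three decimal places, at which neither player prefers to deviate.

0.852

Deviating for the 3 undetected periods gains 32−19 = 13 per period over cooperation, then loses 19−11 = 8 per period forever once punishment starts.
Gain: 13(1 + ρ + … + ρ^2); loss: 8·ρ^3/(1−ρ).
No profitable deviation ⇔ 13(1−ρ^3) ≤ 8·ρ^3, i.e. ρ^3 ≥ 13/(13+8) = 13/21.
Hence ρ ≥ (13/21)^(1/3) ≈ 0.852.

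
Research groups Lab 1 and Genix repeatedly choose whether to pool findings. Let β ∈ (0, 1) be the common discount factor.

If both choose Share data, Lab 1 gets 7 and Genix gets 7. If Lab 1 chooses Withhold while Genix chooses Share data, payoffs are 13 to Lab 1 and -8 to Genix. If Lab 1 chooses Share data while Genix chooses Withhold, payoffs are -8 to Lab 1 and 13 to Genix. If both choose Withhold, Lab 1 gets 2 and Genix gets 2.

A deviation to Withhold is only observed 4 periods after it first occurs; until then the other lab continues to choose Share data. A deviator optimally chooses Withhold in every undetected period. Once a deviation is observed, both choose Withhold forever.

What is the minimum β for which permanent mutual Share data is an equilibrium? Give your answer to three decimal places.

0.859

Deviating for the 4 undetected periods gains 13−7 = 6 per period over cooperation, then loses 7−2 = 5 per period forever once punishment starts.
Gain: 6(1 + β + … + β^3); loss: 5·β^4/(1−β).
No profitable deviation ⇔ 6(1−β^4) ≤ 5·β^4, i.e. β^4 ≥ 6/(6+5) = 6/11.
Hence β ≥ (6/11)^(1/4) ≈ 0.859.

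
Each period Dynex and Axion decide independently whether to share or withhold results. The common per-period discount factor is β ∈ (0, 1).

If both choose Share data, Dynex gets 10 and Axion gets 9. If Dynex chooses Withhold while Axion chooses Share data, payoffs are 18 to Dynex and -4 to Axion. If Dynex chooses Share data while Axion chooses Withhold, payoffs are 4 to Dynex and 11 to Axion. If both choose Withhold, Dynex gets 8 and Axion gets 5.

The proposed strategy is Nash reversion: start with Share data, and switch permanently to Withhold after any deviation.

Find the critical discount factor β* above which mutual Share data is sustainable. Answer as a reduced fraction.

4/5

Dynex: cooperation gives 10 each period; deviation gives 18 once then 8 forever.
  10/(1−β) ≥ 18 + 8β/(1−β) ⇒ β ≥ 8/10 = 4/5.
Axion: cooperation gives 9 each period; deviation gives 11 once then 5 forever.
  β ≥ 2/6 = 1/3.
Both must hold, so the binding constraint is Dynex's: β ≥ 4/5.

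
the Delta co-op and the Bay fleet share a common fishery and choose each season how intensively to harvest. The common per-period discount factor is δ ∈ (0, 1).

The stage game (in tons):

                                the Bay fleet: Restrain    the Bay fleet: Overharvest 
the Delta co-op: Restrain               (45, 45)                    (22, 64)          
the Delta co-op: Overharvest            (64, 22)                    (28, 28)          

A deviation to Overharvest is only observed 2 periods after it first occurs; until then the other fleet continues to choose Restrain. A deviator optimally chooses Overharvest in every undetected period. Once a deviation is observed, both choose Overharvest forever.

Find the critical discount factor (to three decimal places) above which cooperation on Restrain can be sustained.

The best deviation is to choose Overharvest for all 2 undetected periods, earning 64 each, then 28 forever once detected.
Deviation value: 64(1−δ^2)/(1−δ) + 28δ^2/(1−δ); cooperation value: 45/(1−δ).
IC: 45 ≥ 64(1−δ^2) + 28δ^2 = 64 − 36δ^2.
So δ^2 ≥ 19/36, giving δ ≥ (19/36)^(1/2) ≈ 0.726.

0.726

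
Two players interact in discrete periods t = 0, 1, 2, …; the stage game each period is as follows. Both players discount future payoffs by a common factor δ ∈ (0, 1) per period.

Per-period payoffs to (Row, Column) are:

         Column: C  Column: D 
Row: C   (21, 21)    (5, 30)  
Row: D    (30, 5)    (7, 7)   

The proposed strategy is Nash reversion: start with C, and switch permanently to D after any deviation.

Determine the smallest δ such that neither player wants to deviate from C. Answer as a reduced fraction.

9/23

Under grim trigger the critical discount factor is (T−C)/(T−P) with T = 30, C = 21, P = 7.
δ* = (30−21)/(30−7) = 9/23.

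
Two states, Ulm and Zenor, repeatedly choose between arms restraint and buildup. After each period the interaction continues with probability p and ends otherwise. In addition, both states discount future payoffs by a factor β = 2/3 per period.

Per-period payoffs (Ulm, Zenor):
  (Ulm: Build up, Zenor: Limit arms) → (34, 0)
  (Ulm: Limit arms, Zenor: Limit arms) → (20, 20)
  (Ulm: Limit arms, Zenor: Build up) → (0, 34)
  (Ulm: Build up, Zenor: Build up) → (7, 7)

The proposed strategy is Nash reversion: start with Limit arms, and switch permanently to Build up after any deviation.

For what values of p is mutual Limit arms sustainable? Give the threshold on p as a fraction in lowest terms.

7/9

With continuation probability p and discount β, the effective per-period discount factor is βp.
Grim-trigger IC: βp ≥ (34−20)/(34−7) = 14/27.
So p ≥ (14/27)/(2/3) = 7/9.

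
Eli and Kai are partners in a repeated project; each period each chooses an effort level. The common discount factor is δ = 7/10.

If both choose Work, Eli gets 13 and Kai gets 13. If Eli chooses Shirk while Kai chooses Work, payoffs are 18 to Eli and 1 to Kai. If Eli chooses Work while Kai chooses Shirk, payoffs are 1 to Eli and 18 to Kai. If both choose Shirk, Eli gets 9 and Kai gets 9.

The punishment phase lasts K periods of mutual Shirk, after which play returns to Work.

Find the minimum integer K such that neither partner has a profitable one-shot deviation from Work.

3

No profitable deviation requires (13−9)(δ+…+δ^K) ≥ 18−13, i.e. δ+…+δ^K ≥ 5/4 ≈ 1.2500.
With δ = 7/10, the partial sums are K=1: 0.7000, K=2: 1.1900, K=3: 1.5330.
K = 3 is the first length at which the sum reaches 1.2500.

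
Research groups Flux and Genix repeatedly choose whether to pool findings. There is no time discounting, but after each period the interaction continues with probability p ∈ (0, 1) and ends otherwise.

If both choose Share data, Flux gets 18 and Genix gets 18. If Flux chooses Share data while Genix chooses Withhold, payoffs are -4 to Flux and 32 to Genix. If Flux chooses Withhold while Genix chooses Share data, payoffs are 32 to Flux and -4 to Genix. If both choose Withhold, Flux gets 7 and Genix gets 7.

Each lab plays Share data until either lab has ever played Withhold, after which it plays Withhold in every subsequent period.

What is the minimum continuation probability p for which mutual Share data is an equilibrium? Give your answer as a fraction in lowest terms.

Expected cooperation value is 18 + p·18 + p²·18 + … = 18/(1−p); deviation gives 32 + p·7/(1−p).
18 ≥ 32(1−p) + 7p ⇒ 25p ≥ 14 ⇒ p ≥ 14/25.

14/25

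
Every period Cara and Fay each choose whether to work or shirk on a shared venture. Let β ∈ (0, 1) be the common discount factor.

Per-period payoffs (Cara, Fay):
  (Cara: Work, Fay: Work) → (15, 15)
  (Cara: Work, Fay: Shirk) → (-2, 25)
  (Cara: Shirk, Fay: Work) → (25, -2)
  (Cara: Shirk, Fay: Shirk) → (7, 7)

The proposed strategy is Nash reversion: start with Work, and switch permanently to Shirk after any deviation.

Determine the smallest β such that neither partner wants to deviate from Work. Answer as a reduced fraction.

One-period gain from deviating is 25 − 15 = 10. The loss is 15 − 7 = 8 in every subsequent period, with present value 8·β/(1−β).
Deviation is unprofitable when 8·β/(1−β) ≥ 10, i.e. β/(1−β) ≥ 5/4.
Equivalently β ≥ 10/(10+8) = 5/9.

5/9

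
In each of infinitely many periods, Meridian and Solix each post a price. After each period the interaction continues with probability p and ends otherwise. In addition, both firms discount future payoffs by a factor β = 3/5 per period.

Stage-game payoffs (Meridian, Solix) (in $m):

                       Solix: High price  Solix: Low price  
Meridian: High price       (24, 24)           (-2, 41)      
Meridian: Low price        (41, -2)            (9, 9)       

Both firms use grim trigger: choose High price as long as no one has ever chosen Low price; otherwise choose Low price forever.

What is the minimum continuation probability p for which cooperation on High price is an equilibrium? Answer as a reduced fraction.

Expected continuation weight on next period's payoff is β·p = 3/5·p, which plays the role of the discount factor.
Cooperation requires 3/5·p ≥ (41−24)/(41−9) = 17/32, hence p ≥ 85/96.

85/96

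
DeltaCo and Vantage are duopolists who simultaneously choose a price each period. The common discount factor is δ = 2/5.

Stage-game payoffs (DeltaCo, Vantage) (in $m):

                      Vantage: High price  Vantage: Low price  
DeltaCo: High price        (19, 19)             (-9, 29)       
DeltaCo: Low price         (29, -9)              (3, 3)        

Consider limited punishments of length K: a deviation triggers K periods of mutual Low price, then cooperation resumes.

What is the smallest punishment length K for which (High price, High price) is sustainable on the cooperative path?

4

IC: δ(1−δ^K)/(1−δ) ≥ (29−19)/(19−3) = 5/8.
With δ = 2/5: need 1 − δ^K ≥ 5/8·(1−2/5)/(2/5), i.e. δ^K ≤ 0.0625.
Since (2/5)^3 = 0.0640 and (2/5)^4 = 0.0256, the smallest such K is 4.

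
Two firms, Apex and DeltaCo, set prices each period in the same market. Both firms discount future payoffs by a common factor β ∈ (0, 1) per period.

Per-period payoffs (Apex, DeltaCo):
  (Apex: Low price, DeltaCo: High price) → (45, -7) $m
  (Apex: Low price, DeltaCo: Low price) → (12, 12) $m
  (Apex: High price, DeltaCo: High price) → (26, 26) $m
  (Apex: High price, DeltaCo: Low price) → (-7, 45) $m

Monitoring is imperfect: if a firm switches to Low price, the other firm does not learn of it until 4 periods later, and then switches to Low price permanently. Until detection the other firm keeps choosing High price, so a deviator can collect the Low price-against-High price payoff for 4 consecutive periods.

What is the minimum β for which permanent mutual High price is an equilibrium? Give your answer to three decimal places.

Deviating for the 4 undetected periods gains 45−26 = 19 per period over cooperation, then loses 26−12 = 14 per period forever once punishment starts.
Gain: 19(1 + β + … + β^3); loss: 14·β^4/(1−β).
No profitable deviation ⇔ 19(1−β^4) ≤ 14·β^4, i.e. β^4 ≥ 19/(19+14) = 19/33.
Hence β ≥ (19/33)^(1/4) ≈ 0.871.

0.871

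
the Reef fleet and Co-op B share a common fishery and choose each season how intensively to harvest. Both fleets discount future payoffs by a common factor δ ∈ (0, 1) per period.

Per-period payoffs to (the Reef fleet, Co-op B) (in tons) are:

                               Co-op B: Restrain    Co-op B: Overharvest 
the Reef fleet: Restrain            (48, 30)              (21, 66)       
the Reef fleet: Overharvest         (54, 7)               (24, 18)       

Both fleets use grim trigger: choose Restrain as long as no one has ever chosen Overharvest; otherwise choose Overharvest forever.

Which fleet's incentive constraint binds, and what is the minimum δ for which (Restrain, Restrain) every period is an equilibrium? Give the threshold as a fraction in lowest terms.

the Reef fleet's threshold: (54−48)/(54−24) = 1/5.
Co-op B's threshold: (66−30)/(66−18) = 3/4.
1/5 < 3/4, so Co-op B binds and δ* = 3/4.

Co-op B; δ ≥ 3/4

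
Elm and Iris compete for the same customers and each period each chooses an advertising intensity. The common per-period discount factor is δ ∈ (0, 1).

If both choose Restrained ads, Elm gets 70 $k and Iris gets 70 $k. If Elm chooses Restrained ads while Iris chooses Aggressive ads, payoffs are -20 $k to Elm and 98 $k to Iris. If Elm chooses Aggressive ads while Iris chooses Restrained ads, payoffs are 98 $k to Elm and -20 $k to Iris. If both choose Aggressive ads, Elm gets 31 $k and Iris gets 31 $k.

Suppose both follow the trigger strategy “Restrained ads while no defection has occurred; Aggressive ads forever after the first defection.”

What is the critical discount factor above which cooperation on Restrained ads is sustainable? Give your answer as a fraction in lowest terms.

28/67

Under grim trigger the critical discount factor is (T−C)/(T−P) with T = 98, C = 70, P = 31.
δ* = (98−70)/(98−31) = 28/67.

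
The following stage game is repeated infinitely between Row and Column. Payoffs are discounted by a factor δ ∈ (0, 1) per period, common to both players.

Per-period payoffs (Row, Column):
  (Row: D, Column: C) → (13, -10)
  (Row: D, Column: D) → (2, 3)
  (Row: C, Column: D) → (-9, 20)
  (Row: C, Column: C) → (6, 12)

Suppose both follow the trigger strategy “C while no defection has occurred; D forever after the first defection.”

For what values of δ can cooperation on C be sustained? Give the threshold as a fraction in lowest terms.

Row: cooperation gives 6 each period; deviation gives 13 once then 2 forever.
  6/(1−δ) ≥ 13 + 2δ/(1−δ) ⇒ δ ≥ 7/11.
Column: cooperation gives 12 each period; deviation gives 20 once then 3 forever.
  δ ≥ 8/17.
Both must hold, so the binding constraint is Row's: δ ≥ 7/11.

7/11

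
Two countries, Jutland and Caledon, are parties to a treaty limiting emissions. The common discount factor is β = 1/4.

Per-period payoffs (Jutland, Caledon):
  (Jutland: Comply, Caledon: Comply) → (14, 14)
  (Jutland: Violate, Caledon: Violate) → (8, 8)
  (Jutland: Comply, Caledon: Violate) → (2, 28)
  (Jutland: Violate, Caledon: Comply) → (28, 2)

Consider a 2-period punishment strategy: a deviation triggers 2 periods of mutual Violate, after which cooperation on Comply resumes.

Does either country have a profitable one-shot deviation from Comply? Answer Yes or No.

Yes

Comparing payoff streams over the 3 periods until play realigns: cooperate → 14(1+β+…+β^2); deviate → 28 + 8(β+…+β^2).
Cooperation is sustained iff (14−8)(β+…+β^2) ≥ 28−14.
β+…+β^2 = 1/4·(1−(1/4)^2)/(1−1/4) = 0.3125, and (28−14)/(14−8) = 2.3333.
0.3125 < 2.3333, so cooperation is not sustainable.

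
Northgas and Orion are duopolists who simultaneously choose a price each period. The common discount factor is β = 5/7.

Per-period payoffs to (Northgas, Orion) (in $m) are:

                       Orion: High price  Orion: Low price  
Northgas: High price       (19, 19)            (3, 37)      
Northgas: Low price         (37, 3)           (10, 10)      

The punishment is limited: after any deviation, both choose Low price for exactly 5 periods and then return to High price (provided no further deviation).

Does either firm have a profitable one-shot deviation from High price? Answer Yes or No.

No

IC: β+…+β^5 ≥ (37−19)/(19−10) = 2.
At β = 5/7: partial sum = 2.0352 ≥ 2.0000. Cooperation sustainable.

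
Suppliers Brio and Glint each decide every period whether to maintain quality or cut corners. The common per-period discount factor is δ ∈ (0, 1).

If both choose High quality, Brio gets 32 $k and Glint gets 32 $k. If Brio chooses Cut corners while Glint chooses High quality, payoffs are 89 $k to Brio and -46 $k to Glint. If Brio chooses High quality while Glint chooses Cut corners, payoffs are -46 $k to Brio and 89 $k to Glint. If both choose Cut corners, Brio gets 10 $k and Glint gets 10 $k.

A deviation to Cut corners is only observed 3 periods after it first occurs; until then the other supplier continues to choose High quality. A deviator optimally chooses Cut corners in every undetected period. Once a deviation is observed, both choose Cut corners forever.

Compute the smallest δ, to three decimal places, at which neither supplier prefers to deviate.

A deviator earns 89 for 3 periods, then 10 forever; cooperating earns 32 forever. Multiplying the IC by (1−δ):
32 ≥ 89(1−δ^3) + 10δ^3, so 79·δ^3 ≥ 57 and δ^3 ≥ 57/79.
δ ≥ (57/79)^(1/3) ≈ 0.897.

0.897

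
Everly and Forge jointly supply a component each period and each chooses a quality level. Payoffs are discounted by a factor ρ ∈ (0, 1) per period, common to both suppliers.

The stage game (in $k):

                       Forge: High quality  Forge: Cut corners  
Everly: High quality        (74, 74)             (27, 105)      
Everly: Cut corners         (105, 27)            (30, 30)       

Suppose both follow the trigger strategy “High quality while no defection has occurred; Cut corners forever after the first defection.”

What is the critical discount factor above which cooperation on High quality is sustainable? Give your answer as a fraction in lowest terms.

31/75

74/(1−ρ) ≥ 105 + 30ρ/(1−ρ)
74 ≥ 105 − 75ρ
ρ ≥ 31/75.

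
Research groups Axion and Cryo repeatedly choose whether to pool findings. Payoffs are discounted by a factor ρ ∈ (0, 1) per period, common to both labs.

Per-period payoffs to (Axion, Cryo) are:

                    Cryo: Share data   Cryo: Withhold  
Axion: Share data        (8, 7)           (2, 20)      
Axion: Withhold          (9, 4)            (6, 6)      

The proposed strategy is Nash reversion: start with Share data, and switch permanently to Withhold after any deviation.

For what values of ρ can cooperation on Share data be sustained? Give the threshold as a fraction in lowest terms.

13/14

Axion: cooperation gives 8 each period; deviation gives 9 once then 6 forever.
  8/(1−ρ) ≥ 9 + 6ρ/(1−ρ) ⇒ ρ ≥ 1/3.
Cryo: cooperation gives 7 each period; deviation gives 20 once then 6 forever.
  ρ ≥ 13/14.
Both must hold, so the binding constraint is Cryo's: ρ ≥ 13/14.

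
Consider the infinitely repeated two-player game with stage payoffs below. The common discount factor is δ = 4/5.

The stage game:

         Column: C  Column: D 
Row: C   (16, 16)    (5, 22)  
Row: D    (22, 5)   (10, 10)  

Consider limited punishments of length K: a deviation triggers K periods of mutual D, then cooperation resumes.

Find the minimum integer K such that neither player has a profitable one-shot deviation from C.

Need Σ_{k=1}^{K} δ^k ≥ (22−16)/(16−10) = 1.0000 at δ = 4/5.
At K = 1 the sum is 0.8000 < 1.0000; at K = 2 it is 1.4400 ≥ 1.0000.
So the minimum punishment length is K = 2.

2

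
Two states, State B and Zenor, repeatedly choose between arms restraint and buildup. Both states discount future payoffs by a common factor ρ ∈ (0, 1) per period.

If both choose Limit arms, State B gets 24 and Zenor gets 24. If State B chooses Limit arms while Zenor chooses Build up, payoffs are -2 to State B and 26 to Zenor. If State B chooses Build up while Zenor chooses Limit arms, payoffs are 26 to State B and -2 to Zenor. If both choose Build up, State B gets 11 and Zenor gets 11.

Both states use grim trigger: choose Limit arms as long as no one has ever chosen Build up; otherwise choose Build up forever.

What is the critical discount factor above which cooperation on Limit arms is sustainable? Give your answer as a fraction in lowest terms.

Cooperation forever yields 24 each period: 24/(1−ρ).
Deviating yields 26 once, then 11 forever: 26 + 11ρ/(1−ρ).
No profitable deviation requires 24/(1−ρ) ≥ 26 + 11ρ/(1−ρ).
Multiplying by (1−ρ): 24 ≥ 26(1−ρ) + 11ρ = 26 − 15ρ.
So 15ρ ≥ 2, i.e. ρ ≥ 2/15.

2/15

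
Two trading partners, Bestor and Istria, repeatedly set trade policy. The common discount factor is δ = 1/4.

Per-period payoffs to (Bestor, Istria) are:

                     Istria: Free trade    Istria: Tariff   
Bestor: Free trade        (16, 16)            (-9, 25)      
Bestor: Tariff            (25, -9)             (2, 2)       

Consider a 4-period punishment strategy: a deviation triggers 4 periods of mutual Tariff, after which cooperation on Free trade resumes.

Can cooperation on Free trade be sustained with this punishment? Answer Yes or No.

No

Comparing payoff streams over the 5 periods until play realigns: cooperate → 16(1+δ+…+δ^4); deviate → 25 + 2(δ+…+δ^4).
Cooperation is sustained iff (16−2)(δ+…+δ^4) ≥ 25−16.
δ+…+δ^4 = 1/4·(1−(1/4)^4)/(1−1/4) = 0.3320, and (25−16)/(16−2) = 0.6429.
0.3320 < 0.6429, so cooperation is not sustainable.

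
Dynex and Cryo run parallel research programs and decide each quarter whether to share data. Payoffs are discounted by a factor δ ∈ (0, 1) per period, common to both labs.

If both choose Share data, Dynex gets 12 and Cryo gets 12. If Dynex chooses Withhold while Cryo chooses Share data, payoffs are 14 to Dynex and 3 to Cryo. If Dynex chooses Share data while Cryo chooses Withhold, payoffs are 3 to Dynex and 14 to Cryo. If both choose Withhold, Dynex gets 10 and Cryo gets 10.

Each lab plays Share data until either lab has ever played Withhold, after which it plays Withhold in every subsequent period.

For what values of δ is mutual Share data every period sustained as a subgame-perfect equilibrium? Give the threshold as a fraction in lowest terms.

1/2

Under grim trigger the critical discount factor is (T−C)/(T−P) with T = 14, C = 12, P = 10.
δ* = (14−12)/(14−10) = 2/4 = 1/2.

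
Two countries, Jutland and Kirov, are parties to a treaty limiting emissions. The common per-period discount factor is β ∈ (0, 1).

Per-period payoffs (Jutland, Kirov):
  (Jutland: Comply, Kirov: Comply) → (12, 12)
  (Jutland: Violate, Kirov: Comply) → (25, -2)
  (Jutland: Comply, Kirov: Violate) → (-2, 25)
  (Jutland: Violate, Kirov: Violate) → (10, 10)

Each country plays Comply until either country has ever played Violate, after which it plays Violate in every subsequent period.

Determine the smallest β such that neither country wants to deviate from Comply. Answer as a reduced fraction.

One-period gain from deviating is 25 − 12 = 13. The loss is 12 − 10 = 2 in every subsequent period, with present value 2·β/(1−β).
Deviation is unprofitable when 2·β/(1−β) ≥ 13, i.e. β/(1−β) ≥ 13/2.
Equivalently β ≥ 13/(13+2) = 13/15.

13/15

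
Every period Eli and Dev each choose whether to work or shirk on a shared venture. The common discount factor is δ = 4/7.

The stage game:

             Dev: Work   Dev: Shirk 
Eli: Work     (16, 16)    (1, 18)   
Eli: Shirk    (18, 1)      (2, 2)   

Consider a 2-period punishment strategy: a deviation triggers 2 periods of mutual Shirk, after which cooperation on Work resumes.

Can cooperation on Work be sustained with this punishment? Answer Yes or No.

Yes

Comparing payoff streams over the 3 periods until play realigns: cooperate → 16(1+δ+…+δ^2); deviate → 18 + 2(δ+…+δ^2).
Cooperation is sustained iff (16−2)(δ+…+δ^2) ≥ 18−16.
δ+…+δ^2 = 4/7·(1−(4/7)^2)/(1−4/7) = 0.8980, and (18−16)/(16−2) = 0.1429.
0.8980 ≥ 0.1429, so cooperation is sustainable.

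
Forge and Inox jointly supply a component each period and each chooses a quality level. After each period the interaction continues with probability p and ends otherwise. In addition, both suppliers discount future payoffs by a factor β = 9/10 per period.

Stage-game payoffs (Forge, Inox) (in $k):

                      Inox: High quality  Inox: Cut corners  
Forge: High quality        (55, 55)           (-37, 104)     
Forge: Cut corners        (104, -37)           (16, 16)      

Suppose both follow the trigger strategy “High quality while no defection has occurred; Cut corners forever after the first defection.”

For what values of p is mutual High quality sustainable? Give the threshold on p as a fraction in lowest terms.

With continuation probability p and discount β, the effective per-period discount factor is βp.
Grim-trigger IC: βp ≥ (104−55)/(104−16) = 49/88.
So p ≥ (49/88)/(9/10) = 245/396.

245/396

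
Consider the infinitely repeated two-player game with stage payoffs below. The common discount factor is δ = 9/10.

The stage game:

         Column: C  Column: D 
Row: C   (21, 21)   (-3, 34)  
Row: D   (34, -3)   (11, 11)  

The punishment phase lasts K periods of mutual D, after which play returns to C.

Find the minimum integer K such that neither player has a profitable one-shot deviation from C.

2

Need Σ_{k=1}^{K} δ^k ≥ (34−21)/(21−11) = 1.3000 at δ = 9/10.
At K = 1 the sum is 0.9000 < 1.3000; at K = 2 it is 1.7100 ≥ 1.3000.
So the minimum punishment length is K = 2.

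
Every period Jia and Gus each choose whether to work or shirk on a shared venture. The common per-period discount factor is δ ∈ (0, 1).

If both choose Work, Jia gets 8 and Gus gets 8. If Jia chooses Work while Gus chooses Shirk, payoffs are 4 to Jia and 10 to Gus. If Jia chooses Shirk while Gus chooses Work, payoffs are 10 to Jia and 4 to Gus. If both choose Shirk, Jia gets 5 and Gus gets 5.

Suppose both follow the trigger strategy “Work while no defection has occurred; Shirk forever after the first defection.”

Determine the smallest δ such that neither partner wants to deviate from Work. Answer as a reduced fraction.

2/5

8/(1−δ) ≥ 10 + 5δ/(1−δ)
8 ≥ 10 − 5δ
δ ≥ 2/5.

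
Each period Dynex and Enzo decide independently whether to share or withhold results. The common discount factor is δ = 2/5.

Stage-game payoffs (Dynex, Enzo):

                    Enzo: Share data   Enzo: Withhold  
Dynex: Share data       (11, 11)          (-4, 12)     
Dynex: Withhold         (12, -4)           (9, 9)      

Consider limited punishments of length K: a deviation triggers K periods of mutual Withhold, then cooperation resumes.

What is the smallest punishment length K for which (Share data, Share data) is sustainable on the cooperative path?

IC: δ(1−δ^K)/(1−δ) ≥ (12−11)/(11−9) = 1/2.
With δ = 2/5: need 1 − δ^K ≥ 1/2·(1−2/5)/(2/5), i.e. δ^K ≤ 0.2500.
Since (2/5)^1 = 0.4000 and (2/5)^2 = 0.1600, the smallest such K is 2.

2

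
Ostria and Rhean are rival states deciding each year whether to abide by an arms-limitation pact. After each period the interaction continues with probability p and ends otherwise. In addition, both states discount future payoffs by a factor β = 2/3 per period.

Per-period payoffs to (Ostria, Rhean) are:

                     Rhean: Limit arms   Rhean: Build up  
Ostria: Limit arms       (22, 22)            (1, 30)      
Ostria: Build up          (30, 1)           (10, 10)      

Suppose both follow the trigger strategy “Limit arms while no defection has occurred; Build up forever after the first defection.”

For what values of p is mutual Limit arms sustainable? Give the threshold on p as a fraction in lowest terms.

With continuation probability p and discount β, the effective per-period discount factor is βp.
Grim-trigger IC: βp ≥ (30−22)/(30−10) = 2/5.
So p ≥ (2/5)/(2/3) = 3/5.

3/5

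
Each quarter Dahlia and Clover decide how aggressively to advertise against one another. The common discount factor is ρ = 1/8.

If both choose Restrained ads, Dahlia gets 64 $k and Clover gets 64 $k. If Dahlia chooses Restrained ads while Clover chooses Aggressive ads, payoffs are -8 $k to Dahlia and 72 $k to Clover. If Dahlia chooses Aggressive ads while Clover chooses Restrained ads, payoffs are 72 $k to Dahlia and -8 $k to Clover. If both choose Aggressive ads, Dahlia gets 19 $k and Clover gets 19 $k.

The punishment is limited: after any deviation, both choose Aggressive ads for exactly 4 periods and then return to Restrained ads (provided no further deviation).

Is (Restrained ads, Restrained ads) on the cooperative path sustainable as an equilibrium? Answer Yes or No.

No

A one-shot deviation gives 72 now, then 19 for 4 periods, then back to 64.
Gain from deviating: (72−64) today; loss: (64−19) in each of the next 4 periods.
No-deviation condition: (64−19)(ρ+…+ρ^4) ≥ 72−64, i.e. ρ+…+ρ^4 ≥ 8/45.
At ρ = 1/8: ρ+…+ρ^4 = 0.1428 < 0.1778.
So cooperation is not sustainable.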